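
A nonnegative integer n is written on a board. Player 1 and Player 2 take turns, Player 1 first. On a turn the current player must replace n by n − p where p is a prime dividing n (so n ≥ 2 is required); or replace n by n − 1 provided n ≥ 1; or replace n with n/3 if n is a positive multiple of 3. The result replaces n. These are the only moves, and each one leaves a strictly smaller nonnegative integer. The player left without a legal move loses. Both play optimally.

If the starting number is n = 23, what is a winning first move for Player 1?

Move to 0.

Positions with no move are L. A position that does have a move is losing for the player to move precisely when every available move leads to a winning position for the opponent. Fill in the labels:
n=0: no move → L
n=1: can move to 0, which is L ⇒ W
n=2: can move to 0, which is L ⇒ W
n=3: can move to 0, which is L ⇒ W
n=4: moves to 2(W), 3(W); every one is W ⇒ L
n=5: can move to 0, which is L ⇒ W
n=6: can move to 4, which is L ⇒ W
n=7: can move to 0, which is L ⇒ W
n=8: moves to 6(W), 7(W); every one is W ⇒ L
n=9: can move to 8, which is L ⇒ W
n=10: can move to 8, which is L ⇒ W
n=11: can move to 0, which is L ⇒ W
n=12: can move to 4, which is L ⇒ W
n=13: can move to 0, which is L ⇒ W
n=14: moves to 7(W), 12(W), 13(W); every one is W ⇒ L
n=15: can move to 14, which is L ⇒ W
n=16: can move to 14, which is L ⇒ W
n=17: can move to 0, which is L ⇒ W
n=18: moves to 6(W), 15(W), 16(W), 17(W); every one is W ⇒ L
n=19: can move to 0, which is L ⇒ W
n=20: can move to 18, which is L ⇒ W
n=21: can move to 14, which is L ⇒ W
n=22: moves to 11(W), 20(W), 21(W); every one is W ⇒ L
n=23: can move to 0, which is L ⇒ W
From 23, the L positions reachable in one move are: 0, 22. Any move reaching one of these is winning.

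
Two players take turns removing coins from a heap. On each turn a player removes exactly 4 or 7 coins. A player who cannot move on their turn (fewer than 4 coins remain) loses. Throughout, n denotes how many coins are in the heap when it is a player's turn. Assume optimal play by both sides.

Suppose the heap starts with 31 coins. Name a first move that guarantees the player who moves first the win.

Remove 7, leaving 24.

Work bottom-up. With no move the player to move loses. Otherwise the position is W if at least one move leads to an L position for the opponent, and L if every move leads to a W.
n=0: no move → L
n=1: no move → L
n=2: no move → L
n=3: no move → L
n=4: →0(L), so W
n=5: →1(L), so W
n=6: →2(L), so W
n=7: →3(L), so W
n=8: →1(L), so W
n=9: →2(L), so W
n=10: →3(L), so W
n=11: →7(W), 4(W) — all W, so L
n=12: →8(W), 5(W) — all W, so L
n=13: →9(W), 6(W) — all W, so L
n=14: →10(W), 7(W) — all W, so L
n=15: →11(L), so W
n=16: →12(L), so W
n=17: →13(L), so W
n=18: →14(L), so W
n=19: →12(L), so W
n=20: →13(L), so W
n=21: →14(L), so W
n=22: →18(W), 15(W) — all W, so L
n=23: →19(W), 16(W) — all W, so L
n=24: →20(W), 17(W) — all W, so L
n=25: →21(W), 18(W) — all W, so L
n=26: →22(L), so W
n=27: →23(L), so W
n=28: →24(L), so W
n=29: →25(L), so W
n=30: →23(L), so W
n=31: →24(L), so W
From 31, the L positions reachable in one move are: 24.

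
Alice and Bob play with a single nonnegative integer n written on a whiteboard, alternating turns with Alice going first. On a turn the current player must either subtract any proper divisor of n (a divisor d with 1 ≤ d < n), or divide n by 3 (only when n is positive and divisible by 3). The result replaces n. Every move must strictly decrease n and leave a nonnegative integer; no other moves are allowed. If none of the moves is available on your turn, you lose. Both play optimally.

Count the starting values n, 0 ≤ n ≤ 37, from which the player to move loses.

15

Label each position W (a win for the player to move) or L (a loss). A position with no legal move is L; any other position is W exactly when some move reaches an L, and L when every move reaches a W.
n=0: no move → L
n=1: no move → L
n=2: can move to 1, which is L ⇒ W
n=3: can move to 1, which is L ⇒ W
n=4: moves to 2(W), 3(W); every one is W ⇒ L
n=5: can move to 4, which is L ⇒ W
n=6: can move to 4, which is L ⇒ W
n=7: the only move is to 6(W), a W ⇒ L
n=8: can move to 4, which is L ⇒ W
n=9: moves to 3(W), 6(W), 8(W); every one is W ⇒ L
n=10: can move to 9, which is L ⇒ W
n=11: the only move is to 10(W), a W ⇒ L
n=12: can move to 4, which is L ⇒ W
n=13: the only move is to 12(W), a W ⇒ L
n=14: can move to 7, which is L ⇒ W
n=15: moves to 5(W), 10(W), 12(W), 14(W); every one is W ⇒ L
n=16: can move to 15, which is L ⇒ W
n=17: the only move is to 16(W), a W ⇒ L
n=18: can move to 9, which is L ⇒ W
n=19: the only move is to 18(W), a W ⇒ L
n=20: can move to 15, which is L ⇒ W
n=21: can move to 7, which is L ⇒ W
n=22: can move to 11, which is L ⇒ W
n=23: the only move is to 22(W), a W ⇒ L
n=24: can move to 23, which is L ⇒ W
n=25: moves to 20(W), 24(W); every one is W ⇒ L
n=26: can move to 13, which is L ⇒ W
n=27: can move to 9, which is L ⇒ W
n=28: moves to 14(W), 21(W), 24(W), 26(W), 27(W); every one is W ⇒ L
n=29: can move to 28, which is L ⇒ W
n=30: can move to 15, which is L ⇒ W
n=31: the only move is to 30(W), a W ⇒ L
n=32: can move to 28, which is L ⇒ W
n=33: can move to 11, which is L ⇒ W
n=34: can move to 17, which is L ⇒ W
n=35: can move to 28, which is L ⇒ W
n=36: moves to 12(W), 18(W), 24(W), 27(W), 30(W), 32(W), 33(W), 34(W), 35(W); every one is W ⇒ L
n=37: can move to 36, which is L ⇒ W
L entries with 0 ≤ n ≤ 37: n = 0, 1, 4, 7, 9, 11, 13, 15, 17, 19, 23, 25, 28, 31, 36; that makes 15.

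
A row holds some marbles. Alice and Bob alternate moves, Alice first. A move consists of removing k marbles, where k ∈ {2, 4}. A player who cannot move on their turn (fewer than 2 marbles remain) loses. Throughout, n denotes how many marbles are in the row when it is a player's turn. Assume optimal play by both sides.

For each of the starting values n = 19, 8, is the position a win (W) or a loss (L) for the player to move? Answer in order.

Work bottom-up. With no move the player to move loses. Otherwise the position is W if at least one move leads to an L position for the opponent, and L if every move leads to a W.
n=0: no move → L
n=1: no move → L
n=2: W (go to 0, an L position)
n=3: W (go to 1, an L position)
n=4: W (go to 0, an L position)
n=5: W (go to 1, an L position)
n=6: L (options 4(W), 2(W) are all W)
n=7: L (options 5(W), 3(W) are all W)
n=8: W (go to 6, an L position)
n=9: W (go to 7, an L position)
n=10: W (go to 6, an L position)
n=11: W (go to 7, an L position)
n=12: L (options 10(W), 8(W) are all W)
n=13: L (options 11(W), 9(W) are all W)
n=14: W (go to 12, an L position)
n=15: W (go to 13, an L position)
n=16: W (go to 12, an L position)
n=17: W (go to 13, an L position)
n=18: L (options 16(W), 14(W) are all W)
n=19: L (options 17(W), 15(W) are all W)

19: L, 8: W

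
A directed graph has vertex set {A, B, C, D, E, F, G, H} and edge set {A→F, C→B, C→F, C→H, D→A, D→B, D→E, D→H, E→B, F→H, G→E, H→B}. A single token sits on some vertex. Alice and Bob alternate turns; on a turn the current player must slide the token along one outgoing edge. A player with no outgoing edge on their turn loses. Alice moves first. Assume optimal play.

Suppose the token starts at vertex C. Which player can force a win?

Compute win/loss labels from the base case upward. A position with no move is L. Any other position is W if it can reach an L in one move, else L.
Every edge goes from a vertex to one that appears earlier in the order B, H, F, E, C, A, D, G, so processing vertices in that order labels each vertex after all of its successors.
B: no outgoing edge → L
H: can move to B, which is L ⇒ W
F: the only move is to H(W), a W ⇒ L
E: can move to B, which is L ⇒ W
C: can move to F, which is L ⇒ W
A: can move to F, which is L ⇒ W
D: can move to B, which is L ⇒ W
G: the only move is to E(W), a W ⇒ L
From C Alice can move to F, reaching an L position.

Alice wins.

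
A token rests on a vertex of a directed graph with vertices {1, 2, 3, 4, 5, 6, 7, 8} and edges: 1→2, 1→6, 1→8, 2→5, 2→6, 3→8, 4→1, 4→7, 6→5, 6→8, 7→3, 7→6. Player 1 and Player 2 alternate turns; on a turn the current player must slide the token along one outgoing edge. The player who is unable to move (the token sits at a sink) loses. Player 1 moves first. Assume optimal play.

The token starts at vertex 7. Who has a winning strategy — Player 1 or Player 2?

Classify positions by backward induction: terminal positions (no move available) are L. From any other position, the mover wins iff some move reaches an L.
Every edge goes from a vertex to one that appears earlier in the order 5, 8, 6, 2, 3, 7, 1, 4, so processing vertices in that order labels each vertex after all of its successors.
5: no outgoing edge → L
8: no outgoing edge → L
6: →8(L), so W
2: →5(L), so W
3: →8(L), so W
7: →3(W), 6(W) — all W, so L
1: →8(L), so W
4: →7(L), so W
Every move from 7 reaches a W position, so the mover loses.

Player 2 wins.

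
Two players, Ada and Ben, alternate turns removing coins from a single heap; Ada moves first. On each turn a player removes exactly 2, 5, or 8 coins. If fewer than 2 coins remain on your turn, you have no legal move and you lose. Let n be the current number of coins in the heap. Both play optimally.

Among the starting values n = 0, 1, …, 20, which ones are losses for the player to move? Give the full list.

0, 1, 4, 7, 10, 11, 14, 17, 20

Work bottom-up. With no move the player to move loses. Otherwise the position is W if at least one move leads to an L position for the opponent, and L if every move leads to a W.
n=0: no move → L
n=1: no move → L
n=2: reaches L-position 0 → W
n=3: reaches L-position 1 → W
n=4: only reaches 2(W), which is W → L
n=5: reaches L-position 0 → W
n=6: reaches L-position 4 → W
n=7: only reaches 5(W), 2(W), all W → L
n=8: reaches L-position 0 → W
n=9: reaches L-position 7 → W
n=10: only reaches 8(W), 5(W), 2(W), all W → L
n=11: only reaches 9(W), 6(W), 3(W), all W → L
n=12: reaches L-position 10 → W
n=13: reaches L-position 11 → W
n=14: only reaches 12(W), 9(W), 6(W), all W → L
n=15: reaches L-position 10 → W
n=16: reaches L-position 14 → W
n=17: only reaches 15(W), 12(W), 9(W), all W → L
n=18: reaches L-position 10 → W
n=19: reaches L-position 17 → W
n=20: only reaches 18(W), 15(W), 12(W), all W → L
Reading off the rows marked L gives the requested list; there are 9 such values of n.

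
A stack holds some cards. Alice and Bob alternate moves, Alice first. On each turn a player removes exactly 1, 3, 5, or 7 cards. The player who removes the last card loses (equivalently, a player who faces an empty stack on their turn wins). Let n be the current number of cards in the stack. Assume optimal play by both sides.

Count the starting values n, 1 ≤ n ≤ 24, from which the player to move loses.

12

Classify positions by backward induction: terminal positions (no move available) are W. From any other position, the mover wins iff some move reaches an L.
n=0: no move; the opponent has just taken the last card and therefore loses → W
n=1: the only move is to 0(W), a W ⇒ L
n=2: can move to 1, which is L ⇒ W
n=3: moves to 2(W), 0(W); every one is W ⇒ L
n=4: can move to 3, which is L ⇒ W
n=5: moves to 4(W), 2(W), 0(W); every one is W ⇒ L
n=6: can move to 5, which is L ⇒ W
n=7: moves to 6(W), 4(W), 2(W), 0(W); every one is W ⇒ L
n=8: can move to 7, which is L ⇒ W
n=9: moves to 8(W), 6(W), 4(W), 2(W); every one is W ⇒ L
n=10: can move to 9, which is L ⇒ W
n=11: moves to 10(W), 8(W), 6(W), 4(W); every one is W ⇒ L
n=12: can move to 11, which is L ⇒ W
n=13: moves to 12(W), 10(W), 8(W), 6(W); every one is W ⇒ L
n=14: can move to 13, which is L ⇒ W
n=15: moves to 14(W), 12(W), 10(W), 8(W); every one is W ⇒ L
n=16: can move to 15, which is L ⇒ W
n=17: moves to 16(W), 14(W), 12(W), 10(W); every one is W ⇒ L
n=18: can move to 17, which is L ⇒ W
n=19: moves to 18(W), 16(W), 14(W), 12(W); every one is W ⇒ L
n=20: can move to 19, which is L ⇒ W
n=21: moves to 20(W), 18(W), 16(W), 14(W); every one is W ⇒ L
n=22: can move to 21, which is L ⇒ W
n=23: moves to 22(W), 20(W), 18(W), 16(W); every one is W ⇒ L
n=24: can move to 23, which is L ⇒ W
L entries with 1 ≤ n ≤ 24 (the range starts at n=1): n = 1, 3, 5, 7, 9, 11, 13, 15, 17, 19, 21, 23; that makes 12.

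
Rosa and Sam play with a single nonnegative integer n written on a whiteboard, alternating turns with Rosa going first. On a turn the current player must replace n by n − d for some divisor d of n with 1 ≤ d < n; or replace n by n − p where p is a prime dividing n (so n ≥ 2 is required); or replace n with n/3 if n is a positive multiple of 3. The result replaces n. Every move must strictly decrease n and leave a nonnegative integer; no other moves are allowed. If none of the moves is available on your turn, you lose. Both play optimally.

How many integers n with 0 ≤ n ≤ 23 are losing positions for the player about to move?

Work bottom-up. With no move the player to move loses. Otherwise the position is W if at least one move leads to an L position for the opponent, and L if every move leads to a W.
n=0: no move → L
n=1: no move → L
n=2: reaches L-position 0 → W
n=3: reaches L-position 0 → W
n=4: only reaches 2(W), 3(W), all W → L
n=5: reaches L-position 0 → W
n=6: reaches L-position 4 → W
n=7: reaches L-position 0 → W
n=8: reaches L-position 4 → W
n=9: only reaches 3(W), 6(W), 8(W), all W → L
n=10: reaches L-position 9 → W
n=11: reaches L-position 0 → W
n=12: reaches L-position 4 → W
n=13: reaches L-position 0 → W
n=14: only reaches 7(W), 12(W), 13(W), all W → L
n=15: reaches L-position 14 → W
n=16: reaches L-position 14 → W
n=17: reaches L-position 0 → W
n=18: reaches L-position 9 → W
n=19: reaches L-position 0 → W
n=20: only reaches 10(W), 15(W), 16(W), 18(W), 19(W), all W → L
n=21: reaches L-position 14 → W
n=22: reaches L-position 20 → W
n=23: reaches L-position 0 → W
L entries with 0 ≤ n ≤ 23: n = 0, 1, 4, 9, 14, 20; that makes 6.

6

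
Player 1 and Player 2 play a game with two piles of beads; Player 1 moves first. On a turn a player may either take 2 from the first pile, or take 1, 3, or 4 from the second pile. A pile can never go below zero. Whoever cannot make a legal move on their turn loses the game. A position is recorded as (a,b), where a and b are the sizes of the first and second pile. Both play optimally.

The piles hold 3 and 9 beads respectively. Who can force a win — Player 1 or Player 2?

Player 1 wins.

Positions with no move are L. A position that does have a move is losing for the player to move precisely when every available move leads to a winning position for the opponent. Fill in the labels:
No move ever increases a pile, so every position that can arise here has a ≤ 3 and b ≤ 9; it is enough to label the cells with 0 ≤ a ≤ 3 and 0 ≤ b ≤ 9.
Every move lowers a or b (never raises either), so fill the grid row by row in increasing a, and left to right within a row: each cell's successors are then already labelled.
      b=0  b=1  b=2  b=3  b=4  b=5  b=6  b=7  b=8  b=9
a=0:    L    W    L    W    W    W    W    L    W    L
a=1:    L    W    L    W    W    W    W    L    W    L
a=2:    W    L    W    L    W    W    W    W    L    W
a=3:    W    L    W    L    W    W    W    W    L    W
Cells with no legal move (terminal, hence L): (0,0), (1,0).
The remaining L cells, each justified by listing all of its moves:
(0,2): the only move is to (0,1)(W), a W ⇒ L
(0,7): moves to (0,6)(W), (0,4)(W), (0,3)(W); every one is W ⇒ L
(0,9): moves to (0,8)(W), (0,6)(W), (0,5)(W); every one is W ⇒ L
(1,2): the only move is to (1,1)(W), a W ⇒ L
(1,7): moves to (1,6)(W), (1,4)(W), (1,3)(W); every one is W ⇒ L
(1,9): moves to (1,8)(W), (1,6)(W), (1,5)(W); every one is W ⇒ L
(2,1): moves to (0,1)(W), (2,0)(W); every one is W ⇒ L
(2,3): moves to (0,3)(W), (2,2)(W), (2,0)(W); every one is W ⇒ L
(2,8): moves to (0,8)(W), (2,7)(W), (2,5)(W), (2,4)(W); every one is W ⇒ L
(3,1): moves to (1,1)(W), (3,0)(W); every one is W ⇒ L
(3,3): moves to (1,3)(W), (3,2)(W), (3,0)(W); every one is W ⇒ L
(3,8): moves to (1,8)(W), (3,7)(W), (3,5)(W), (3,4)(W); every one is W ⇒ L
Every other cell has at least one move into one of the L cells above, so it is W.
The starting position (3,9) is W: Player 1 should move to (1,9), handing over an L position.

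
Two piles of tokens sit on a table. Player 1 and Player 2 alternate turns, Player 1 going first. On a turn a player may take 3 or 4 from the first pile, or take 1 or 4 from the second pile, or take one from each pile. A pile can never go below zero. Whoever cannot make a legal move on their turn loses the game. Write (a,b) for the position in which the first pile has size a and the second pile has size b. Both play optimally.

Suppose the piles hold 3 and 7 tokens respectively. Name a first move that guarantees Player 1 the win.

Move to (0,7).

Use the standard recursion: the mover loses at a terminal position; elsewhere, the mover wins exactly when some move hands the opponent an L position.
No move ever increases a pile, so every position that can arise here has a ≤ 3 and b ≤ 7; it is enough to label the cells with 0 ≤ a ≤ 3 and 0 ≤ b ≤ 7.
Every move lowers a or b (never raises either), so fill the grid row by row in increasing a, and left to right within a row: each cell's successors are then already labelled.
      b=0  b=1  b=2  b=3  b=4  b=5  b=6  b=7
a=0:    L    W    L    W    W    L    W    L
a=1:    L    W    L    W    W    L    W    L
a=2:    L    W    L    W    W    L    W    L
a=3:    W    W    W    W    L    W    W    W
Cells with no legal move (terminal, hence L): (0,0), (1,0), (2,0).
The remaining L cells, each justified by listing all of its moves:
(0,2): the only move is to (0,1)(W), a W ⇒ L
(0,5): moves to (0,4)(W), (0,1)(W); every one is W ⇒ L
(0,7): moves to (0,6)(W), (0,3)(W); every one is W ⇒ L
(1,2): moves to (1,1)(W), (0,1)(W); every one is W ⇒ L
(1,5): moves to (1,4)(W), (1,1)(W), (0,4)(W); every one is W ⇒ L
(1,7): moves to (1,6)(W), (1,3)(W), (0,6)(W); every one is W ⇒ L
(2,2): moves to (2,1)(W), (1,1)(W); every one is W ⇒ L
(2,5): moves to (2,4)(W), (2,1)(W), (1,4)(W); every one is W ⇒ L
(2,7): moves to (2,6)(W), (2,3)(W), (1,6)(W); every one is W ⇒ L
(3,4): moves to (0,4)(W), (3,3)(W), (3,0)(W), (2,3)(W); every one is W ⇒ L
Every other cell has at least one move into one of the L cells above, so it is W.
From (3,7), the L positions reachable in one move are: (0,7).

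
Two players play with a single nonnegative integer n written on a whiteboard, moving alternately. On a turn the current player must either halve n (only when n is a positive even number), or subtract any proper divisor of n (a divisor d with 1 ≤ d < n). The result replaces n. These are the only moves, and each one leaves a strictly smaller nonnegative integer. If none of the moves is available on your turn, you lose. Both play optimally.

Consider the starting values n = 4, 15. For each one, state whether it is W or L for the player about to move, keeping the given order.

Compute win/loss labels from the base case upward. A position with no move is L. Any other position is W if it can reach an L in one move, else L.
n=0: no move → L
n=1: no move → L
n=2: can move to 1, which is L ⇒ W
n=3: the only move is to 2(W), a W ⇒ L
n=4: can move to 3, which is L ⇒ W
n=5: the only move is to 4(W), a W ⇒ L
n=6: can move to 3, which is L ⇒ W
n=7: the only move is to 6(W), a W ⇒ L
n=8: can move to 7, which is L ⇒ W
n=9: moves to 6(W), 8(W); every one is W ⇒ L
n=10: can move to 5, which is L ⇒ W
n=11: the only move is to 10(W), a W ⇒ L
n=12: can move to 9, which is L ⇒ W
n=13: the only move is to 12(W), a W ⇒ L
n=14: can move to 7, which is L ⇒ W
n=15: moves to 10(W), 12(W), 14(W); every one is W ⇒ L

4: W, 15: L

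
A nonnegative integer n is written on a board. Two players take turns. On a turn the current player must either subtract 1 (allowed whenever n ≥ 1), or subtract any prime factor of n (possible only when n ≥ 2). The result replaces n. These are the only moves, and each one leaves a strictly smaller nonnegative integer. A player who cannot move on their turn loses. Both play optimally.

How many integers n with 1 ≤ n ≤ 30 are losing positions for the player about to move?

7

Work bottom-up. With no move the player to move loses. Otherwise the position is W if at least one move leads to an L position for the opponent, and L if every move leads to a W.
n=0: no move → L
n=1: →0(L), so W
n=2: →0(L), so W
n=3: →0(L), so W
n=4: →2(W), 3(W) — all W, so L
n=5: →0(L), so W
n=6: →4(L), so W
n=7: →0(L), so W
n=8: →6(W), 7(W) — all W, so L
n=9: →8(L), so W
n=10: →8(L), so W
n=11: →0(L), so W
n=12: →9(W), 10(W), 11(W) — all W, so L
n=13: →0(L), so W
n=14: →12(L), so W
n=15: →12(L), so W
n=16: →14(W), 15(W) — all W, so L
n=17: →0(L), so W
n=18: →16(L), so W
n=19: →0(L), so W
n=20: →15(W), 18(W), 19(W) — all W, so L
n=21: →20(L), so W
n=22: →20(L), so W
n=23: →0(L), so W
n=24: →21(W), 22(W), 23(W) — all W, so L
n=25: →20(L), so W
n=26: →24(L), so W
n=27: →24(L), so W
n=28: →21(W), 26(W), 27(W) — all W, so L
n=29: →0(L), so W
n=30: →28(L), so W
L entries with 1 ≤ n ≤ 30 (n=0 is outside the asked range and is not counted): n = 4, 8, 12, 16, 20, 24, 28; that makes 7.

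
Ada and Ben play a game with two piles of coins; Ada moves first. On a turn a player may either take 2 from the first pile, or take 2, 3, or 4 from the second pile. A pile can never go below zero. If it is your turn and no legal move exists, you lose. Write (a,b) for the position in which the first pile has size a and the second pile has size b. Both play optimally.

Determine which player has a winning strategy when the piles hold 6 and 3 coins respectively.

Work bottom-up. With no move the player to move loses. Otherwise the position is W if at least one move leads to an L position for the opponent, and L if every move leads to a W.
No move ever increases a pile, so every position that can arise here has a ≤ 6 and b ≤ 3; it is enough to label the cells with 0 ≤ a ≤ 6 and 0 ≤ b ≤ 3.
Every move lowers a or b (never raises either), so fill the grid row by row in increasing a, and left to right within a row: each cell's successors are then already labelled.
      b=0  b=1  b=2  b=3
a=0:    L    L    W    W
a=1:    L    L    W    W
a=2:    W    W    L    L
a=3:    W    W    L    L
a=4:    L    L    W    W
a=5:    L    L    W    W
a=6:    W    W    L    L
Cells with no legal move (terminal, hence L): (0,0), (0,1), (1,0), (1,1).
The remaining L cells, each justified by listing all of its moves:
(2,2): →(0,2)(W), (2,0)(W) — all W, so L
(2,3): →(0,3)(W), (2,1)(W), (2,0)(W) — all W, so L
(3,2): →(1,2)(W), (3,0)(W) — all W, so L
(3,3): →(1,3)(W), (3,1)(W), (3,0)(W) — all W, so L
(4,0): →(2,0)(W) only, which is W, so L
(4,1): →(2,1)(W) only, which is W, so L
(5,0): →(3,0)(W) only, which is W, so L
(5,1): →(3,1)(W) only, which is W, so L
(6,2): →(4,2)(W), (6,0)(W) — all W, so L
(6,3): →(4,3)(W), (6,1)(W), (6,0)(W) — all W, so L
Every other cell has at least one move into one of the L cells above, so it is W.
Every move from (6,3) reaches a W position, so the mover loses.

Ben wins.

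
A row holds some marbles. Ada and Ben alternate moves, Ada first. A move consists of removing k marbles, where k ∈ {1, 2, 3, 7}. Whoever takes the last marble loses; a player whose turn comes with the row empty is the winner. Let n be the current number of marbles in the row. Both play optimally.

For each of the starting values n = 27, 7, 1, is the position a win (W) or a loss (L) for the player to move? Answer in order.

27: W, 7: W, 1: L

Compute win/loss labels from the base case upward. A position with no move is W. Any other position is W if it can reach an L in one move, else L.
n=0: no move; the opponent has just taken the last marble and therefore loses → W
n=1: only reaches 0(W), which is W → L
n=2: reaches L-position 1 → W
n=3: reaches L-position 1 → W
n=4: reaches L-position 1 → W
n=5: only reaches 4(W), 3(W), 2(W), all W → L
n=6: reaches L-position 5 → W
n=7: reaches L-position 5 → W
n=8: reaches L-position 5 → W
n=9: only reaches 8(W), 7(W), 6(W), 2(W), all W → L
n=10: reaches L-position 9 → W
n=11: reaches L-position 9 → W
n=12: reaches L-position 9 → W
n=13: only reaches 12(W), 11(W), 10(W), 6(W), all W → L
n=14: reaches L-position 13 → W
n=15: reaches L-position 13 → W
n=16: reaches L-position 13 → W
n=17: only reaches 16(W), 15(W), 14(W), 10(W), all W → L
n=18: reaches L-position 17 → W
n=19: reaches L-position 17 → W
n=20: reaches L-position 17 → W
n=21: only reaches 20(W), 19(W), 18(W), 14(W), all W → L
n=22: reaches L-position 21 → W
n=23: reaches L-position 21 → W
n=24: reaches L-position 21 → W
n=25: only reaches 24(W), 23(W), 22(W), 18(W), all W → L
n=26: reaches L-position 25 → W
n=27: reaches L-position 25 → W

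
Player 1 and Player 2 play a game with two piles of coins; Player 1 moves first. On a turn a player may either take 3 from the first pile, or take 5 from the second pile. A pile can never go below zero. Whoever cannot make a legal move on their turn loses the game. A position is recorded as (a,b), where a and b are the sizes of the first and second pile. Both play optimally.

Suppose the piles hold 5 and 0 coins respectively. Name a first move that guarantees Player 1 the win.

Move to (2,0).

Positions with no move are L. A position that does have a move is losing for the player to move precisely when every available move leads to a winning position for the opponent. Fill in the labels:
No move ever increases a pile, so every position that can arise here has a ≤ 5 and b ≤ 0; it is enough to label the cells with 0 ≤ a ≤ 5 and 0 ≤ b ≤ 0.
Every move lowers a or b (never raises either), so fill the grid row by row in increasing a, and left to right within a row: each cell's successors are then already labelled.
      b=0
a=0:    L
a=1:    L
a=2:    L
a=3:    W
a=4:    W
a=5:    W
Cells with no legal move (terminal, hence L): (0,0), (1,0), (2,0).
Every other cell has at least one move into one of the L cells above, so it is W.
From (5,0), the L positions reachable in one move are: (2,0).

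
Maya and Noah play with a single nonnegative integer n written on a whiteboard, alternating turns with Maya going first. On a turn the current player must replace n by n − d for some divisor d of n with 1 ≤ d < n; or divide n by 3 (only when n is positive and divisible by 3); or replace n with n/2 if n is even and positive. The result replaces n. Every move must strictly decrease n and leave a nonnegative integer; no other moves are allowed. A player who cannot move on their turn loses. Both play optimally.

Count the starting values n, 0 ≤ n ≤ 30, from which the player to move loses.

13

Label each position W (a win for the player to move) or L (a loss). A position with no legal move is L; any other position is W exactly when some move reaches an L, and L when every move reaches a W.
n=0: no move → L
n=1: no move → L
n=2: reaches L-position 1 → W
n=3: reaches L-position 1 → W
n=4: only reaches 2(W), 3(W), all W → L
n=5: reaches L-position 4 → W
n=6: reaches L-position 4 → W
n=7: only reaches 6(W), which is W → L
n=8: reaches L-position 4 → W
n=9: only reaches 3(W), 6(W), 8(W), all W → L
n=10: reaches L-position 9 → W
n=11: only reaches 10(W), which is W → L
n=12: reaches L-position 4 → W
n=13: only reaches 12(W), which is W → L
n=14: reaches L-position 7 → W
n=15: only reaches 5(W), 10(W), 12(W), 14(W), all W → L
n=16: reaches L-position 15 → W
n=17: only reaches 16(W), which is W → L
n=18: reaches L-position 9 → W
n=19: only reaches 18(W), which is W → L
n=20: reaches L-position 15 → W
n=21: reaches L-position 7 → W
n=22: reaches L-position 11 → W
n=23: only reaches 22(W), which is W → L
n=24: reaches L-position 23 → W
n=25: only reaches 20(W), 24(W), all W → L
n=26: reaches L-position 13 → W
n=27: reaches L-position 9 → W
n=28: only reaches 14(W), 21(W), 24(W), 26(W), 27(W), all W → L
n=29: reaches L-position 28 → W
n=30: reaches L-position 15 → W
L entries with 0 ≤ n ≤ 30: n = 0, 1, 4, 7, 9, 11, 13, 15, 17, 19, 23, 25, 28; that makes 13.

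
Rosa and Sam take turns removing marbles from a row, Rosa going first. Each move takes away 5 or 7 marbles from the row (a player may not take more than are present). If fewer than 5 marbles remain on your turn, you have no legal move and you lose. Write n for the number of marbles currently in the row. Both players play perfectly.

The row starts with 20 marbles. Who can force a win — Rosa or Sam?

Rosa wins.

Work bottom-up. With no move the player to move loses. Otherwise the position is W if at least one move leads to an L position for the opponent, and L if every move leads to a W.
n=0: no move → L
n=1: no move → L
n=2: no move → L
n=3: no move → L
n=4: no move → L
n=5: reaches L-position 0 → W
n=6: reaches L-position 1 → W
n=7: reaches L-position 2 → W
n=8: reaches L-position 3 → W
n=9: reaches L-position 4 → W
n=10: reaches L-position 3 → W
n=11: reaches L-position 4 → W
n=12: only reaches 7(W), 5(W), all W → L
n=13: only reaches 8(W), 6(W), all W → L
n=14: only reaches 9(W), 7(W), all W → L
n=15: only reaches 10(W), 8(W), all W → L
n=16: only reaches 11(W), 9(W), all W → L
n=17: reaches L-position 12 → W
n=18: reaches L-position 13 → W
n=19: reaches L-position 14 → W
n=20: reaches L-position 15 → W
The starting position 20 is W: Rosa should remove 5, leaving 15, handing over an L position.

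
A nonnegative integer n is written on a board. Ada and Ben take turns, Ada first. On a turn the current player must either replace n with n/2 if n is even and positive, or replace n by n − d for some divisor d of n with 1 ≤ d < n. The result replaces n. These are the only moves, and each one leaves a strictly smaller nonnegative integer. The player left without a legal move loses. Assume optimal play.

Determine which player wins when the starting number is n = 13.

Classify positions by backward induction: terminal positions (no move available) are L. From any other position, the mover wins iff some move reaches an L.
n=0: no move → L
n=1: no move → L
n=2: can move to 1, which is L ⇒ W
n=3: the only move is to 2(W), a W ⇒ L
n=4: can move to 3, which is L ⇒ W
n=5: the only move is to 4(W), a W ⇒ L
n=6: can move to 3, which is L ⇒ W
n=7: the only move is to 6(W), a W ⇒ L
n=8: can move to 7, which is L ⇒ W
n=9: moves to 6(W), 8(W); every one is W ⇒ L
n=10: can move to 5, which is L ⇒ W
n=11: the only move is to 10(W), a W ⇒ L
n=12: can move to 9, which is L ⇒ W
n=13: the only move is to 12(W), a W ⇒ L
Every move from 13 reaches a W position, so the mover loses.

Ben wins.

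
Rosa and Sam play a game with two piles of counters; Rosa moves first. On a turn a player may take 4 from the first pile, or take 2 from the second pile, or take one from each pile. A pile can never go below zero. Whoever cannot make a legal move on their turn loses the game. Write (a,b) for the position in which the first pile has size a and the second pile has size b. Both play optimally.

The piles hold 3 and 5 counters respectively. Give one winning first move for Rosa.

Positions with no move are L. A position that does have a move is losing for the player to move precisely when every available move leads to a winning position for the opponent. Fill in the labels:
No move ever increases a pile, so every position that can arise here has a ≤ 3 and b ≤ 5; it is enough to label the cells with 0 ≤ a ≤ 3 and 0 ≤ b ≤ 5.
Every move lowers a or b (never raises either), so fill the grid row by row in increasing a, and left to right within a row: each cell's successors are then already labelled.
      b=0  b=1  b=2  b=3  b=4  b=5
a=0:    L    L    W    W    L    L
a=1:    L    W    W    L    L    W
a=2:    L    W    W    L    W    W
a=3:    L    W    W    L    W    W
Cells with no legal move (terminal, hence L): (0,0), (0,1), (1,0), (2,0), (3,0).
The remaining L cells, each justified by listing all of its moves:
(0,4): L (sole option (0,2)(W) is W)
(0,5): L (sole option (0,3)(W) is W)
(1,3): L (options (1,1)(W), (0,2)(W) are all W)
(1,4): L (options (1,2)(W), (0,3)(W) are all W)
(2,3): L (options (2,1)(W), (1,2)(W) are all W)
(3,3): L (options (3,1)(W), (2,2)(W) are all W)
Every other cell has at least one move into one of the L cells above, so it is W.
From (3,5), the L positions reachable in one move are: (3,3).

Move to (3,3).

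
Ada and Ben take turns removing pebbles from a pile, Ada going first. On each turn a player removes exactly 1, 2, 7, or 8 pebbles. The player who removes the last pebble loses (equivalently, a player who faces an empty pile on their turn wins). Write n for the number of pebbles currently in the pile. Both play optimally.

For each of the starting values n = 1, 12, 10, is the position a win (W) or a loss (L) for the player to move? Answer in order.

1: L, 12: W, 10: L

Classify positions by backward induction: terminal positions (no move available) are W. From any other position, the mover wins iff some move reaches an L.
n=0: no move; the opponent has just taken the last pebble and therefore loses → W
n=1: the only move is to 0(W), a W ⇒ L
n=2: can move to 1, which is L ⇒ W
n=3: can move to 1, which is L ⇒ W
n=4: moves to 3(W), 2(W); every one is W ⇒ L
n=5: can move to 4, which is L ⇒ W
n=6: can move to 4, which is L ⇒ W
n=7: moves to 6(W), 5(W), 0(W); every one is W ⇒ L
n=8: can move to 7, which is L ⇒ W
n=9: can move to 7, which is L ⇒ W
n=10: moves to 9(W), 8(W), 3(W), 2(W); every one is W ⇒ L
n=11: can move to 10, which is L ⇒ W
n=12: can move to 10, which is L ⇒ W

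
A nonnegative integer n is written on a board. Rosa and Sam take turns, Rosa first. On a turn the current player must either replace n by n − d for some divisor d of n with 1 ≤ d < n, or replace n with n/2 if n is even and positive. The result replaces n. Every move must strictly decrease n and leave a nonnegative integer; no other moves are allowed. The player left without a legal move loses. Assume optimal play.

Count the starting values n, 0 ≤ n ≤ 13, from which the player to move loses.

8

Build the W/L table. Terminal = L. A non-terminal position is W if it has a move to some L; otherwise it is L.
n=0: no move → L
n=1: no move → L
n=2: reaches L-position 1 → W
n=3: only reaches 2(W), which is W → L
n=4: reaches L-position 3 → W
n=5: only reaches 4(W), which is W → L
n=6: reaches L-position 3 → W
n=7: only reaches 6(W), which is W → L
n=8: reaches L-position 7 → W
n=9: only reaches 6(W), 8(W), all W → L
n=10: reaches L-position 5 → W
n=11: only reaches 10(W), which is W → L
n=12: reaches L-position 9 → W
n=13: only reaches 12(W), which is W → L
L entries with 0 ≤ n ≤ 13: n = 0, 1, 3, 5, 7, 9, 11, 13; that makes 8.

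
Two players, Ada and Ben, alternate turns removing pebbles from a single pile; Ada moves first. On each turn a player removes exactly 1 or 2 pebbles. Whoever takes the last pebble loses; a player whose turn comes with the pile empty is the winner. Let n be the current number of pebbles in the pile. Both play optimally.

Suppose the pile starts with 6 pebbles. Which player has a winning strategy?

Ada wins.

Build the W/L table. Terminal = W. A non-terminal position is W if it has a move to some L; otherwise it is L.
n=0: no move; the opponent has just taken the last pebble and therefore loses → W
n=1: →0(W) only, which is W, so L
n=2: →1(L), so W
n=3: →1(L), so W
n=4: →3(W), 2(W) — all W, so L
n=5: →4(L), so W
n=6: →4(L), so W
From 6 Ada can remove 2, leaving 4, reaching an L position.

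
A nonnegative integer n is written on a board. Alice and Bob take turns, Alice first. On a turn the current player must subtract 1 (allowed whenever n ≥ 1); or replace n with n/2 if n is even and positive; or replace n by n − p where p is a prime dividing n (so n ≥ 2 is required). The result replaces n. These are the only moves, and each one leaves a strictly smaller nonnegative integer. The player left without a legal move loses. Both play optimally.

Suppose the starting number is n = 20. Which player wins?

Bob wins.

Compute win/loss labels from the base case upward. A position with no move is L. Any other position is W if it can reach an L in one move, else L.
n=0: no move → L
n=1: can move to 0, which is L ⇒ W
n=2: can move to 0, which is L ⇒ W
n=3: can move to 0, which is L ⇒ W
n=4: moves to 2(W), 3(W); every one is W ⇒ L
n=5: can move to 0, which is L ⇒ W
n=6: can move to 4, which is L ⇒ W
n=7: can move to 0, which is L ⇒ W
n=8: can move to 4, which is L ⇒ W
n=9: moves to 6(W), 8(W); every one is W ⇒ L
n=10: can move to 9, which is L ⇒ W
n=11: can move to 0, which is L ⇒ W
n=12: can move to 9, which is L ⇒ W
n=13: can move to 0, which is L ⇒ W
n=14: moves to 7(W), 12(W), 13(W); every one is W ⇒ L
n=15: can move to 14, which is L ⇒ W
n=16: can move to 14, which is L ⇒ W
n=17: can move to 0, which is L ⇒ W
n=18: can move to 9, which is L ⇒ W
n=19: can move to 0, which is L ⇒ W
n=20: moves to 10(W), 15(W), 18(W), 19(W); every one is W ⇒ L
Every move from 20 reaches a W position, so the mover loses.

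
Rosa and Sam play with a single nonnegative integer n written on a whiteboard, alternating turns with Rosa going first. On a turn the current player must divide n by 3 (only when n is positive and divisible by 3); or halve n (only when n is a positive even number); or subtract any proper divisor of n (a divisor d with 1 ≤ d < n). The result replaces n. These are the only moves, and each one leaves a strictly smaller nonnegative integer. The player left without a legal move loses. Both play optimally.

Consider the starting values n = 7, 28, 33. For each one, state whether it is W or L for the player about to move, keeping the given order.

Work bottom-up. With no move the player to move loses. Otherwise the position is W if at least one move leads to an L position for the opponent, and L if every move leads to a W.
n=0: no move → L
n=1: no move → L
n=2: can move to 1, which is L ⇒ W
n=3: can move to 1, which is L ⇒ W
n=4: moves to 2(W), 3(W); every one is W ⇒ L
n=5: can move to 4, which is L ⇒ W
n=6: can move to 4, which is L ⇒ W
n=7: the only move is to 6(W), a W ⇒ L
n=8: can move to 4, which is L ⇒ W
n=9: moves to 3(W), 6(W), 8(W); every one is W ⇒ L
n=10: can move to 9, which is L ⇒ W
n=11: the only move is to 10(W), a W ⇒ L
n=12: can move to 4, which is L ⇒ W
n=13: the only move is to 12(W), a W ⇒ L
n=14: can move to 7, which is L ⇒ W
n=15: moves to 5(W), 10(W), 12(W), 14(W); every one is W ⇒ L
n=16: can move to 15, which is L ⇒ W
n=17: the only move is to 16(W), a W ⇒ L
n=18: can move to 9, which is L ⇒ W
n=19: the only move is to 18(W), a W ⇒ L
n=20: can move to 15, which is L ⇒ W
n=21: can move to 7, which is L ⇒ W
n=22: can move to 11, which is L ⇒ W
n=23: the only move is to 22(W), a W ⇒ L
n=24: can move to 23, which is L ⇒ W
n=25: moves to 20(W), 24(W); every one is W ⇒ L
n=26: can move to 13, which is L ⇒ W
n=27: can move to 9, which is L ⇒ W
n=28: moves to 14(W), 21(W), 24(W), 26(W), 27(W); every one is W ⇒ L
n=29: can move to 28, which is L ⇒ W
n=30: can move to 15, which is L ⇒ W
n=31: the only move is to 30(W), a W ⇒ L
n=32: can move to 28, which is L ⇒ W
n=33: can move to 11, which is L ⇒ W

7: L, 28: L, 33: W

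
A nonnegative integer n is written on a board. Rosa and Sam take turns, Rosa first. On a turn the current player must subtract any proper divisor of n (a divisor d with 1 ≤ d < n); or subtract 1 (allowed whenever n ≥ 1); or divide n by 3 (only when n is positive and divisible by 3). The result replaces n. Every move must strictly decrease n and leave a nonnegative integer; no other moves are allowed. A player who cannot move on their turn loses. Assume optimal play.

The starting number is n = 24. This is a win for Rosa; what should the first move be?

Positions with no move are L. A position that does have a move is losing for the player to move precisely when every available move leads to a winning position for the opponent. Fill in the labels:
n=0: no move → L
n=1: can move to 0, which is L ⇒ W
n=2: the only move is to 1(W), a W ⇒ L
n=3: can move to 2, which is L ⇒ W
n=4: can move to 2, which is L ⇒ W
n=5: the only move is to 4(W), a W ⇒ L
n=6: can move to 2, which is L ⇒ W
n=7: the only move is to 6(W), a W ⇒ L
n=8: can move to 7, which is L ⇒ W
n=9: moves to 3(W), 6(W), 8(W); every one is W ⇒ L
n=10: can move to 5, which is L ⇒ W
n=11: the only move is to 10(W), a W ⇒ L
n=12: can move to 9, which is L ⇒ W
n=13: the only move is to 12(W), a W ⇒ L
n=14: can move to 7, which is L ⇒ W
n=15: can move to 5, which is L ⇒ W
n=16: moves to 8(W), 12(W), 14(W), 15(W); every one is W ⇒ L
n=17: can move to 16, which is L ⇒ W
n=18: can move to 9, which is L ⇒ W
n=19: the only move is to 18(W), a W ⇒ L
n=20: can move to 16, which is L ⇒ W
n=21: can move to 7, which is L ⇒ W
n=22: can move to 11, which is L ⇒ W
n=23: the only move is to 22(W), a W ⇒ L
n=24: can move to 16, which is L ⇒ W
From 24, the L positions reachable in one move are: 16, 23. Any move reaching one of these is winning.

Move to 16.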